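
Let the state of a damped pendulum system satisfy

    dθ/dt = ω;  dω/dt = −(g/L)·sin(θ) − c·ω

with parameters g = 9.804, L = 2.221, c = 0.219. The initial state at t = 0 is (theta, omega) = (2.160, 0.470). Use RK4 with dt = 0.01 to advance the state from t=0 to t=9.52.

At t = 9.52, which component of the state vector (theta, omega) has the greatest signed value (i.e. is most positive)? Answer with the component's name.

largest component: omega

t=0.000: state=(2.160, 0.470)
step 1 (dt=0.01): k1=(0.470, -3.773), k2=(0.451, -3.763), k3=(0.451, -3.763), k4=(0.432, -3.753); state += dt/6·(k1+2k2+2k3+k4)
t=0.010: state=(2.165, 0.432)
t=0.020: state=(2.169, 0.395)
t=0.030: state=(2.172, 0.358)
continuing one RK4 step at a time; state shown every 50 steps (Δt=0.5):
t=0.500: state=(1.941, -1.353)
t=1.000: state=(0.786, -3.167)
t=1.500: state=(-0.828, -2.733)
t=2.000: state=(-1.640, -0.472)
t=2.500: state=(-1.333, 1.657)
t=3.000: state=(-0.122, 2.848)
t=3.500: state=(1.063, 1.542)
t=4.000: state=(1.294, -0.609)
t=4.500: state=(0.535, -2.235)
t=5.000: state=(-0.597, -1.890)
t=5.500: state=(-1.099, -0.035)
t=6.000: state=(-0.662, 1.652)
t=6.500: state=(0.298, 1.842)
t=7.000: state=(0.892, 0.384)
t=7.500: state=(0.663, -1.213)
t=8.000: state=(-0.125, -1.651)
t=8.500: state=(-0.716, -0.540)
t=9.000: state=(-0.612, 0.900)
t=9.500: state=(0.029, 1.429)
t=9.520: state=(0.058, 1.419)
compare at T: theta=0.058, omega=1.419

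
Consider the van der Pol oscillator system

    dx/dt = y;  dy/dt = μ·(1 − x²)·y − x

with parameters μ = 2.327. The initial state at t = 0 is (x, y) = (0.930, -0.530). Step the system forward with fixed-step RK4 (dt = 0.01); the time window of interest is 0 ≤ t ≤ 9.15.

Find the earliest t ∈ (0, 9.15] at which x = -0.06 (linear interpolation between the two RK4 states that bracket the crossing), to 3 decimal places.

t = 0.779

t=0.000: state=(0.930, -0.530)
step 1 (dt=0.01): k1=(-0.530, -1.097), k2=(-0.535, -1.102), k3=(-0.536, -1.102), k4=(-0.541, -1.107); state += dt/6·(k1+2k2+2k3+k4)
t=0.010: state=(0.925, -0.541)
t=0.020: state=(0.919, -0.552)
t=0.030: state=(0.914, -0.563)
continuing one RK4 step at a time; state shown every 50 steps (Δt=0.5):
t=0.500: state=(0.484, -1.403)
t=0.770: state=(-0.036, -2.594)
next step: t=0.780: state=(-0.063, -2.654) — x has crossed -0.06
linear interpolation between t=0.770 (-0.03645) and t=0.780 (-0.06269) → t≈0.779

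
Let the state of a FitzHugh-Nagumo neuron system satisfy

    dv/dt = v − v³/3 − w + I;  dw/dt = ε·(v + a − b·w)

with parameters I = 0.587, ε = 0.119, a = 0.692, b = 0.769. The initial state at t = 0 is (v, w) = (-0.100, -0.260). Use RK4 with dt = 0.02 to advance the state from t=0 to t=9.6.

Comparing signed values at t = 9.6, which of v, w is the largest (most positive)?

largest component: w

t=0.000: state=(-0.100, -0.260)
step 1 (dt=0.02): k1=(0.747, 0.094), k2=(0.754, 0.095), k3=(0.754, 0.095), k4=(0.760, 0.096); state += dt/6·(k1+2k2+2k3+k4)
t=0.020: state=(-0.085, -0.258)
t=0.040: state=(-0.070, -0.256)
t=0.060: state=(-0.054, -0.254)
continuing one RK4 step at a time; state shown every 25 steps (Δt=0.5):
t=0.500: state=(0.367, -0.201)
t=1.000: state=(1.016, -0.112)
t=1.500: state=(1.592, 0.010)
t=2.000: state=(1.834, 0.151)
t=2.500: state=(1.871, 0.293)
t=3.000: state=(1.842, 0.428)
t=3.500: state=(1.795, 0.555)
t=4.000: state=(1.743, 0.674)
t=4.500: state=(1.688, 0.783)
t=5.000: state=(1.631, 0.885)
t=5.500: state=(1.574, 0.979)
t=6.000: state=(1.514, 1.065)
t=6.500: state=(1.452, 1.144)
t=7.000: state=(1.388, 1.216)
t=7.500: state=(1.320, 1.280)
t=8.000: state=(1.247, 1.338)
t=8.500: state=(1.169, 1.389)
t=9.000: state=(1.081, 1.432)
t=9.500: state=(0.982, 1.469)
t=9.600: state=(0.960, 1.475)
compare at T: v=0.960, w=1.475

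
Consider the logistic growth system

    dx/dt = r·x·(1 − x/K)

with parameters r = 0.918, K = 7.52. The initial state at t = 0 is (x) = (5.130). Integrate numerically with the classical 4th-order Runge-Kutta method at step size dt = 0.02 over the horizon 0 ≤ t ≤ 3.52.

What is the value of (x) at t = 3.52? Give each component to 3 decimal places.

t=0.000: state=(5.130)
step 1 (dt=0.02): k1=(1.497), k2=(1.492), k3=(1.492), k4=(1.487); state += dt/6·(k1+2k2+2k3+k4)
t=0.020: state=(5.160)
t=0.040: state=(5.189)
t=0.060: state=(5.219)
continuing one RK4 step at a time; state shown every 10 steps (Δt=0.2):
t=0.200: state=(5.419)
t=0.400: state=(5.685)
t=0.600: state=(5.928)
t=0.800: state=(6.146)
t=1.000: state=(6.340)
t=1.200: state=(6.512)
t=1.400: state=(6.662)
t=1.600: state=(6.792)
t=1.800: state=(6.904)
t=2.000: state=(7.000)
t=2.200: state=(7.082)
t=2.400: state=(7.152)
t=2.600: state=(7.211)
t=2.800: state=(7.261)
t=3.000: state=(7.303)
t=3.200: state=(7.339)
t=3.400: state=(7.369)
t=3.520: state=(7.384)

(x) = (7.384)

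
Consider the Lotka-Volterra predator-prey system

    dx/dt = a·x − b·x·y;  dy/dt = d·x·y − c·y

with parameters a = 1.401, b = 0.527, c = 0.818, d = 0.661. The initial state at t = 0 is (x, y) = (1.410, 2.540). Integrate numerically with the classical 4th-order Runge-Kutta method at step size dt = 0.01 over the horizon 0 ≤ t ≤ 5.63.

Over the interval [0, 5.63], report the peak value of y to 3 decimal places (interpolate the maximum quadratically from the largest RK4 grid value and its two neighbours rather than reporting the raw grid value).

max y = 2.966

t=0.000: state=(1.410, 2.540)
step 1 (dt=0.01): k1=(0.088, 0.290), k2=(0.087, 0.290), k3=(0.087, 0.290), k4=(0.086, 0.291); state += dt/6·(k1+2k2+2k3+k4)
t=0.010: state=(1.411, 2.543)
t=0.020: state=(1.412, 2.546)
t=0.030: state=(1.413, 2.549)
continuing one RK4 step at a time; state shown every 20 steps (Δt=0.2):
t=0.200: state=(1.423, 2.601)
t=0.400: state=(1.427, 2.667)
t=0.600: state=(1.421, 2.733)
t=0.800: state=(1.405, 2.798)
t=1.000: state=(1.380, 2.856)
t=1.200: state=(1.348, 2.904)
t=1.400: state=(1.311, 2.940)
t=1.600: state=(1.271, 2.961)
t=1.800: state=(1.231, 2.966)
t=2.000: state=(1.192, 2.955)
t=2.200: state=(1.156, 2.931)
t=2.400: state=(1.126, 2.893)
t=2.600: state=(1.101, 2.846)
t=2.800: state=(1.082, 2.792)
t=3.000: state=(1.071, 2.733)
t=3.200: state=(1.066, 2.672)
t=3.400: state=(1.068, 2.612)
t=3.600: state=(1.076, 2.555)
t=3.800: state=(1.091, 2.504)
t=4.000: state=(1.112, 2.459)
t=4.200: state=(1.137, 2.422)
t=4.400: state=(1.168, 2.395)
t=4.600: state=(1.202, 2.378)
t=4.800: state=(1.238, 2.373)
t=5.000: state=(1.276, 2.379)
t=5.200: state=(1.313, 2.397)
t=5.400: state=(1.348, 2.427)
t=5.600: state=(1.378, 2.468)
t=5.630: state=(1.382, 2.475)
largest grid value and its neighbours: y(1.760)=2.96599, y(1.770)=2.96599, y(1.780)=2.96595
parabola through these three points peaks at t≈1.765 with y≈2.96599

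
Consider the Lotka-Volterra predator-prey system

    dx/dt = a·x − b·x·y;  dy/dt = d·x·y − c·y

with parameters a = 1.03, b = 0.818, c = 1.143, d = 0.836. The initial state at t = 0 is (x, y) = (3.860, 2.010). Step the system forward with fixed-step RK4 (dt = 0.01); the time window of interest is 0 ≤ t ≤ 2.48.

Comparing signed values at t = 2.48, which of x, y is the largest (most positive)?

largest component: y

t=0.000: state=(3.860, 2.010)
step 1 (dt=0.01): k1=(-2.371, 4.189), k2=(-2.429, 4.212), k3=(-2.430, 4.212), k4=(-2.488, 4.235); state += dt/6·(k1+2k2+2k3+k4)
t=0.010: state=(3.836, 2.052)
t=0.020: state=(3.810, 2.095)
t=0.030: state=(3.784, 2.138)
continuing one RK4 step at a time; state shown every 10 steps (Δt=0.1):
t=0.100: state=(3.566, 2.447)
t=0.200: state=(3.177, 2.895)
t=0.300: state=(2.732, 3.307)
t=0.400: state=(2.278, 3.637)
t=0.500: state=(1.857, 3.854)
t=0.600: state=(1.495, 3.953)
t=0.700: state=(1.199, 3.945)
t=0.800: state=(0.965, 3.850)
t=0.900: state=(0.786, 3.694)
t=1.000: state=(0.649, 3.498)
t=1.100: state=(0.545, 3.279)
t=1.200: state=(0.466, 3.051)
t=1.300: state=(0.407, 2.822)
t=1.400: state=(0.361, 2.599)
t=1.500: state=(0.327, 2.386)
t=1.600: state=(0.300, 2.184)
t=1.700: state=(0.281, 1.996)
t=1.800: state=(0.266, 1.822)
t=1.900: state=(0.256, 1.661)
t=2.000: state=(0.249, 1.513)
t=2.100: state=(0.245, 1.378)
t=2.200: state=(0.244, 1.254)
t=2.300: state=(0.245, 1.142)
t=2.400: state=(0.249, 1.040)
t=2.480: state=(0.253, 0.965)
compare at T: x=0.253, y=0.965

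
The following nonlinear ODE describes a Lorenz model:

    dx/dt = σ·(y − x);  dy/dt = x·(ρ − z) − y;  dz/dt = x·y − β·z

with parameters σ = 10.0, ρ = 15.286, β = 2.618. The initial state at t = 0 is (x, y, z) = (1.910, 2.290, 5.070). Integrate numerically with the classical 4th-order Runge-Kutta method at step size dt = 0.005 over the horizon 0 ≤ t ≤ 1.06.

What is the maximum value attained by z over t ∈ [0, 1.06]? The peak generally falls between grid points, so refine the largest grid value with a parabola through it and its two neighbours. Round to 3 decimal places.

t=0.000: state=(1.910, 2.290, 5.070)
step 1 (dt=0.005): k1=(3.800, 17.223, -8.899), k2=(4.136, 17.319, -8.737), k3=(4.130, 17.327, -8.735), k4=(4.460, 17.431, -8.570); state += dt/6·(k1+2k2+2k3+k4)
t=0.005: state=(1.931, 2.377, 5.026)
t=0.010: state=(1.955, 2.464, 4.984)
t=0.015: state=(1.982, 2.553, 4.944)
continuing one RK4 step at a time; state shown every 10 steps (Δt=0.05):
t=0.050: state=(2.253, 3.224, 4.715)
t=0.100: state=(2.874, 4.389, 4.592)
t=0.150: state=(3.777, 5.884, 4.829)
t=0.200: state=(4.991, 7.743, 5.639)
t=0.250: state=(6.518, 9.840, 7.332)
t=0.300: state=(8.245, 11.720, 10.204)
t=0.350: state=(9.834, 12.515, 14.180)
t=0.400: state=(10.714, 11.369, 18.320)
t=0.450: state=(10.386, 8.433, 21.056)
t=0.500: state=(8.892, 5.091, 21.534)
t=0.550: state=(6.834, 2.636, 20.287)
t=0.600: state=(4.874, 1.347, 18.323)
t=0.650: state=(3.366, 0.872, 16.278)
t=0.700: state=(2.364, 0.819, 14.389)
t=0.750: state=(1.780, 0.950, 12.707)
t=0.800: state=(1.498, 1.166, 11.228)
t=0.850: state=(1.424, 1.441, 9.938)
t=0.900: state=(1.502, 1.791, 8.829)
t=0.950: state=(1.708, 2.245, 7.896)
t=1.000: state=(2.042, 2.844, 7.150)
t=1.050: state=(2.519, 3.639, 6.619)
t=1.060: state=(2.635, 3.826, 6.543)
largest grid value and its neighbours: z(0.480)=21.60442, z(0.485)=21.61687, z(0.490)=21.60866
parabola through these three points peaks at t≈0.486 with z≈21.61698

max z = 21.617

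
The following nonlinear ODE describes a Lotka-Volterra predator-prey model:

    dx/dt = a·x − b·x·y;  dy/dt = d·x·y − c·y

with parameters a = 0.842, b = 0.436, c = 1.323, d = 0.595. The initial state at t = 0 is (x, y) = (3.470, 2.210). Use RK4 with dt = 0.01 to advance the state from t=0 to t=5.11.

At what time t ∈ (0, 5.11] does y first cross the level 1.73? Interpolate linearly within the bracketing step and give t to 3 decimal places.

t = 2.680

t=0.000: state=(3.470, 2.210)
step 1 (dt=0.01): k1=(-0.422, 1.639), k2=(-0.434, 1.642), k3=(-0.434, 1.642), k4=(-0.446, 1.645); state += dt/6·(k1+2k2+2k3+k4)
t=0.010: state=(3.466, 2.226)
t=0.020: state=(3.461, 2.243)
t=0.030: state=(3.456, 2.259)
continuing one RK4 step at a time; state shown every 20 steps (Δt=0.2):
t=0.200: state=(3.338, 2.546)
t=0.400: state=(3.118, 2.871)
t=0.600: state=(2.838, 3.142)
t=0.800: state=(2.532, 3.320)
t=1.000: state=(2.235, 3.382)
t=1.200: state=(1.972, 3.333)
t=1.400: state=(1.755, 3.192)
t=1.600: state=(1.586, 2.987)
t=1.800: state=(1.461, 2.747)
t=2.000: state=(1.376, 2.495)
t=2.200: state=(1.324, 2.248)
t=2.400: state=(1.301, 2.017)
t=2.600: state=(1.304, 1.807)
t=2.670: state=(1.310, 1.739)
next step: t=2.680: state=(1.311, 1.730) — y has crossed 1.73
linear interpolation between t=2.670 (1.73921) and t=2.680 (1.72979) → t≈2.680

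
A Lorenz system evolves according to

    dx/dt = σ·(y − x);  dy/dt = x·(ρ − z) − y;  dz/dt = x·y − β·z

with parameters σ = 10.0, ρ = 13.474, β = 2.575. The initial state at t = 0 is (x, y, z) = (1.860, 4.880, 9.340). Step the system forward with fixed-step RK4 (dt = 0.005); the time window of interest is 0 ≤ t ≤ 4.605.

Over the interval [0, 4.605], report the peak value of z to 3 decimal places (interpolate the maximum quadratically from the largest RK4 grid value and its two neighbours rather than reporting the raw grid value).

max z = 15.596

t=0.000: state=(1.860, 4.880, 9.340)
step 1 (dt=0.005): k1=(30.200, 2.809, -14.974), k2=(29.515, 3.187, -14.495), k3=(29.542, 3.176, -14.505), k4=(28.882, 3.550, -14.034); state += dt/6·(k1+2k2+2k3+k4)
t=0.005: state=(2.008, 4.896, 9.267)
t=0.010: state=(2.149, 4.915, 9.200)
t=0.015: state=(2.284, 4.939, 9.136)
continuing one RK4 step at a time; state shown every 40 steps (Δt=0.2):
t=0.200: state=(5.691, 7.299, 9.559)
t=0.400: state=(7.714, 7.586, 14.606)
t=0.600: state=(5.445, 4.021, 14.609)
t=0.800: state=(3.854, 3.735, 11.198)
t=1.000: state=(4.686, 5.551, 9.691)
t=1.200: state=(6.688, 7.514, 11.961)
t=1.400: state=(6.694, 5.863, 14.696)
t=1.600: state=(4.821, 4.150, 12.978)
t=1.800: state=(4.495, 4.804, 10.804)
t=2.000: state=(5.724, 6.501, 11.026)
t=2.200: state=(6.712, 6.700, 13.447)
t=2.400: state=(5.724, 5.004, 13.737)
t=2.600: state=(4.786, 4.669, 11.939)
t=2.800: state=(5.228, 5.716, 11.121)
t=3.000: state=(6.240, 6.594, 12.370)
t=3.200: state=(6.167, 5.767, 13.589)
t=3.400: state=(5.256, 4.913, 12.736)
t=3.600: state=(5.111, 5.302, 11.614)
t=3.800: state=(5.786, 6.168, 11.877)
t=4.000: state=(6.182, 6.122, 13.040)
t=4.200: state=(5.661, 5.316, 13.072)
t=4.400: state=(5.228, 5.194, 12.152)
t=4.600: state=(5.512, 5.779, 11.835)
t=4.605: state=(5.525, 5.795, 11.842)
largest grid value and its neighbours: z(0.490)=15.59523, z(0.495)=15.59560, z(0.500)=15.59059
parabola through these three points peaks at t≈0.493 with z≈15.59610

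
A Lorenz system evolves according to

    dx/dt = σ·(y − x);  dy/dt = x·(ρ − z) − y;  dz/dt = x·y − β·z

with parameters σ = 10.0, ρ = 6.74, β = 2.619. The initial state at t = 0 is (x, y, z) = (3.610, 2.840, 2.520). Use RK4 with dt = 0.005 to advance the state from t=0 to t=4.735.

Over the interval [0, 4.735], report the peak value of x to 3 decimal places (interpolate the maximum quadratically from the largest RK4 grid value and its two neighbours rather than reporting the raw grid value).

max x = 5.216

t=0.000: state=(3.610, 2.840, 2.520)
step 1 (dt=0.005): k1=(-7.700, 12.394, 3.653), k2=(-7.198, 12.249, 3.685), k3=(-7.214, 12.255, 3.687), k4=(-6.727, 12.115, 3.721); state += dt/6·(k1+2k2+2k3+k4)
t=0.005: state=(3.574, 2.901, 2.538)
t=0.010: state=(3.543, 2.961, 2.557)
t=0.015: state=(3.516, 3.020, 2.576)
continuing one RK4 step at a time; state shown every 40 steps (Δt=0.2):
t=0.200: state=(4.081, 4.743, 3.751)
t=0.400: state=(5.157, 5.390, 6.112)
t=0.600: state=(4.743, 4.187, 7.434)
t=0.800: state=(3.584, 3.110, 6.663)
t=1.000: state=(3.041, 2.965, 5.436)
t=1.200: state=(3.190, 3.391, 4.735)
t=1.400: state=(3.733, 4.041, 4.829)
t=1.600: state=(4.263, 4.442, 5.571)
t=1.800: state=(4.341, 4.242, 6.267)
t=2.000: state=(3.986, 3.775, 6.298)
t=2.200: state=(3.644, 3.536, 5.861)
t=2.400: state=(3.577, 3.614, 5.455)
t=2.600: state=(3.746, 3.861, 5.362)
t=2.800: state=(3.970, 4.061, 5.577)
t=3.000: state=(4.063, 4.061, 5.866)
t=3.200: state=(3.979, 3.908, 5.973)
t=3.400: state=(3.835, 3.774, 5.861)
t=3.600: state=(3.764, 3.757, 5.685)
t=3.800: state=(3.800, 3.837, 5.598)
t=4.000: state=(3.885, 3.927, 5.644)
t=4.200: state=(3.942, 3.954, 5.753)
t=4.400: state=(3.932, 3.912, 5.822)
t=4.600: state=(3.881, 3.854, 5.807)
t=4.735: state=(3.850, 3.833, 5.765)
largest grid value and its neighbours: x(0.445)=5.21533, x(0.450)=5.21587, x(0.455)=5.21521
parabola through these three points peaks at t≈0.450 with x≈5.21587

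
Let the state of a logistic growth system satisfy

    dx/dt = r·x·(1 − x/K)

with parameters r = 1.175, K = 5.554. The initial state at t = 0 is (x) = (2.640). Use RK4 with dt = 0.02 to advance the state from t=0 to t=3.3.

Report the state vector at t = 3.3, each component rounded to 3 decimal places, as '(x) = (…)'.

(x) = (5.430)

t=0.000: state=(2.640)
step 1 (dt=0.02): k1=(1.628), k2=(1.628), k3=(1.628), k4=(1.629); state += dt/6·(k1+2k2+2k3+k4)
t=0.020: state=(2.673)
t=0.040: state=(2.705)
t=0.060: state=(2.738)
continuing one RK4 step at a time; state shown every 10 steps (Δt=0.2):
t=0.200: state=(2.966)
t=0.400: state=(3.287)
t=0.600: state=(3.594)
t=0.800: state=(3.881)
t=1.000: state=(4.142)
t=1.200: state=(4.375)
t=1.400: state=(4.579)
t=1.600: state=(4.753)
t=1.800: state=(4.901)
t=2.000: state=(5.025)
t=2.200: state=(5.127)
t=2.400: state=(5.211)
t=2.600: state=(5.279)
t=2.800: state=(5.335)
t=3.000: state=(5.379)
t=3.200: state=(5.415)
t=3.300: state=(5.430)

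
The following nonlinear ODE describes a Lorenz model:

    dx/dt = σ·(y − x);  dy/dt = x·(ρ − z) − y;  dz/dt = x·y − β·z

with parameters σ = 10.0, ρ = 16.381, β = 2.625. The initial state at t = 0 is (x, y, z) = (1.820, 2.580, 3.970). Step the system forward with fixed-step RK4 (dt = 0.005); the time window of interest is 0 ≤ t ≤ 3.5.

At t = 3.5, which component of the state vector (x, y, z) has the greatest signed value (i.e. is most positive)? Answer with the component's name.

largest component: y

t=0.000: state=(1.820, 2.580, 3.970)
step 1 (dt=0.005): k1=(7.600, 20.008, -5.726), k2=(7.910, 20.220, -5.547), k3=(7.908, 20.228, -5.545), k4=(8.216, 20.449, -5.363); state += dt/6·(k1+2k2+2k3+k4)
t=0.005: state=(1.860, 2.681, 3.942)
t=0.010: state=(1.902, 2.785, 3.916)
t=0.015: state=(1.948, 2.890, 3.892)
continuing one RK4 step at a time; state shown every 40 steps (Δt=0.2):
t=0.200: state=(6.014, 9.669, 6.033)
t=0.400: state=(11.603, 9.888, 23.072)
t=0.600: state=(3.035, -0.070, 17.758)
t=0.800: state=(0.511, 0.302, 10.503)
t=1.000: state=(0.706, 1.048, 6.269)
t=1.200: state=(2.224, 3.622, 4.217)
t=1.400: state=(7.629, 11.709, 8.566)
t=1.600: state=(10.264, 6.260, 23.922)
t=1.800: state=(2.125, 0.065, 15.925)
t=2.000: state=(0.681, 0.701, 9.470)
t=2.200: state=(1.394, 2.136, 5.815)
t=2.400: state=(4.485, 7.173, 5.519)
t=2.600: state=(11.113, 12.764, 18.440)
t=2.800: state=(5.307, 1.134, 20.112)
t=3.000: state=(1.233, 0.772, 12.132)
t=3.200: state=(1.535, 2.177, 7.455)
t=3.400: state=(4.264, 6.621, 6.345)
t=3.500: state=(7.232, 10.703, 9.350)
compare at T: x=7.232, y=10.703, z=9.350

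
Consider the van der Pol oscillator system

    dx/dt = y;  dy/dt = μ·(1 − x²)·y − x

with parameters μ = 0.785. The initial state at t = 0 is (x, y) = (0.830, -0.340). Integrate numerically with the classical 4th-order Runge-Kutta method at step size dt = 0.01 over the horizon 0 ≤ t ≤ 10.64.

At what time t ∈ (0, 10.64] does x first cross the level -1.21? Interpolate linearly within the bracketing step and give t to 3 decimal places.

t=0.000: state=(0.830, -0.340)
step 1 (dt=0.01): k1=(-0.340, -0.913), k2=(-0.345, -0.913), k3=(-0.345, -0.913), k4=(-0.349, -0.913); state += dt/6·(k1+2k2+2k3+k4)
t=0.010: state=(0.827, -0.349)
t=0.020: state=(0.823, -0.358)
t=0.030: state=(0.819, -0.367)
continuing one RK4 step at a time; state shown every 50 steps (Δt=0.5):
t=0.500: state=(0.544, -0.810)
t=1.000: state=(0.009, -1.337)
t=1.500: state=(-0.763, -1.646)
t=1.790: state=(-1.210, -1.361)
next step: t=1.800: state=(-1.223, -1.344) — x has crossed -1.21
linear interpolation between t=1.790 (-1.20967) and t=1.800 (-1.22320) → t≈1.790

t = 1.790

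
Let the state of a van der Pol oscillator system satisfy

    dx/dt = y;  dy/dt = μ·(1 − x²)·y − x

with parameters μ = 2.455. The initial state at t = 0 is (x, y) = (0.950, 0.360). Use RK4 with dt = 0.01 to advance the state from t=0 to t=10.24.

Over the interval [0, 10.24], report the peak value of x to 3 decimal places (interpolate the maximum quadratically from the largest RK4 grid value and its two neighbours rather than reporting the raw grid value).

max x = 2.022

t=0.000: state=(0.950, 0.360)
step 1 (dt=0.01): k1=(0.360, -0.864), k2=(0.356, -0.870), k3=(0.356, -0.870), k4=(0.351, -0.875); state += dt/6·(k1+2k2+2k3+k4)
t=0.010: state=(0.954, 0.351)
t=0.020: state=(0.957, 0.342)
t=0.030: state=(0.960, 0.334)
continuing one RK4 step at a time; state shown every 50 steps (Δt=0.5):
t=0.500: state=(1.009, -0.134)
t=1.000: state=(0.812, -0.682)
t=1.500: state=(0.210, -2.011)
t=2.000: state=(-1.439, -3.348)
t=2.500: state=(-1.972, 0.105)
t=3.000: state=(-1.853, 0.292)
t=3.500: state=(-1.695, 0.343)
t=4.000: state=(-1.506, 0.419)
t=4.500: state=(-1.264, 0.567)
t=5.000: state=(-0.902, 0.953)
t=5.500: state=(-0.130, 2.539)
t=6.000: state=(1.697, 2.648)
t=6.500: state=(2.006, -0.182)
t=7.000: state=(1.879, -0.289)
t=7.500: state=(1.724, -0.334)
t=8.000: state=(1.541, -0.403)
t=8.500: state=(1.311, -0.533)
t=9.000: state=(0.978, -0.851)
t=9.500: state=(0.324, -2.069)
t=10.000: state=(-1.424, -3.745)
t=10.240: state=(-1.957, -0.865)
largest grid value and its neighbours: x(6.340)=2.02211, x(6.350)=2.02220, x(6.360)=2.02210
parabola through these three points peaks at t≈6.350 with x≈2.02220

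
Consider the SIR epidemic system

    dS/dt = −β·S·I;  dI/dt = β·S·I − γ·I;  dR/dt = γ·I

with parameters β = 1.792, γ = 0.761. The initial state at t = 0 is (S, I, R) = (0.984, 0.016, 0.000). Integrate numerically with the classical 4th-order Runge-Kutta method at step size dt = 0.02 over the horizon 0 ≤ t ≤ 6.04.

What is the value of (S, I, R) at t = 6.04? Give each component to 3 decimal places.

(S, I, R) = (0.225, 0.148, 0.627)

t=0.000: state=(0.984, 0.016, 0.000)
step 1 (dt=0.02): k1=(-0.028, 0.016, 0.012), k2=(-0.028, 0.016, 0.012), k3=(-0.028, 0.016, 0.012), k4=(-0.029, 0.016, 0.012); state += dt/6·(k1+2k2+2k3+k4)
t=0.020: state=(0.983, 0.016, 0.000)
t=0.040: state=(0.983, 0.017, 0.000)
t=0.060: state=(0.982, 0.017, 0.001)
continuing one RK4 step at a time; state shown every 10 steps (Δt=0.2):
t=0.200: state=(0.978, 0.020, 0.003)
t=0.400: state=(0.970, 0.024, 0.006)
t=0.600: state=(0.961, 0.029, 0.010)
t=0.800: state=(0.950, 0.035, 0.015)
t=1.000: state=(0.937, 0.042, 0.021)
t=1.200: state=(0.922, 0.050, 0.028)
t=1.400: state=(0.904, 0.060, 0.036)
t=1.600: state=(0.883, 0.071, 0.046)
t=1.800: state=(0.859, 0.083, 0.058)
t=2.000: state=(0.832, 0.097, 0.071)
t=2.200: state=(0.801, 0.112, 0.087)
t=2.400: state=(0.768, 0.127, 0.105)
t=2.600: state=(0.731, 0.143, 0.126)
t=2.800: state=(0.693, 0.158, 0.149)
t=3.000: state=(0.653, 0.173, 0.174)
t=3.200: state=(0.612, 0.186, 0.201)
t=3.400: state=(0.572, 0.198, 0.231)
t=3.600: state=(0.532, 0.207, 0.262)
t=3.800: state=(0.493, 0.214, 0.294)
t=4.000: state=(0.456, 0.217, 0.326)
t=4.200: state=(0.422, 0.218, 0.360)
t=4.400: state=(0.390, 0.217, 0.393)
t=4.600: state=(0.361, 0.213, 0.426)
t=4.800: state=(0.335, 0.207, 0.458)
t=5.000: state=(0.311, 0.200, 0.489)
t=5.200: state=(0.290, 0.191, 0.518)
t=5.400: state=(0.272, 0.182, 0.547)
t=5.600: state=(0.255, 0.171, 0.574)
t=5.800: state=(0.240, 0.161, 0.599)
t=6.000: state=(0.227, 0.150, 0.623)
t=6.040: state=(0.225, 0.148, 0.627)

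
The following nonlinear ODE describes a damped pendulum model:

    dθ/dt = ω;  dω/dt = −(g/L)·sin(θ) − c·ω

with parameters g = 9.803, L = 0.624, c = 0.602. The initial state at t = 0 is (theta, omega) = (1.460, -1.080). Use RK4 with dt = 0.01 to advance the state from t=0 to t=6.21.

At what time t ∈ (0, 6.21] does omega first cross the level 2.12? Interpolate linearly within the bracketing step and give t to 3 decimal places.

t=0.000: state=(1.460, -1.080)
step 1 (dt=0.01): k1=(-1.080, -14.963), k2=(-1.155, -14.909), k3=(-1.155, -14.908), k4=(-1.229, -14.853); state += dt/6·(k1+2k2+2k3+k4)
t=0.010: state=(1.448, -1.229)
t=0.020: state=(1.435, -1.377)
t=0.030: state=(1.421, -1.524)
continuing one RK4 step at a time; state shown every 25 steps (Δt=0.25):
t=0.250: state=(0.765, -4.216)
t=0.500: state=(-0.382, -4.234)
t=0.750: state=(-1.075, -1.067)
t=0.980: state=(-0.952, 2.030)
next step: t=0.990: state=(-0.931, 2.145) — omega has crossed 2.12
linear interpolation between t=0.980 (2.03011) and t=0.990 (2.14453) → t≈0.988

t = 0.988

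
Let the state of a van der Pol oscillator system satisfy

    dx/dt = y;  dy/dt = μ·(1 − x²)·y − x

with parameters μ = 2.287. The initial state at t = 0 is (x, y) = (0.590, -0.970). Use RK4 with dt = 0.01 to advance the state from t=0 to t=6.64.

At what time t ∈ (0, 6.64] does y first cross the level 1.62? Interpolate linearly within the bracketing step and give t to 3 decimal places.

t=0.000: state=(0.590, -0.970)
step 1 (dt=0.01): k1=(-0.970, -2.036), k2=(-0.980, -2.059), k3=(-0.980, -2.060), k4=(-0.991, -2.083); state += dt/6·(k1+2k2+2k3+k4)
t=0.010: state=(0.580, -0.991)
t=0.020: state=(0.570, -1.012)
t=0.030: state=(0.560, -1.033)
continuing one RK4 step at a time; state shown every 25 steps (Δt=0.25):
t=0.250: state=(0.269, -1.674)
t=0.500: state=(-0.296, -2.933)
t=0.750: state=(-1.159, -3.562)
t=1.000: state=(-1.802, -1.376)
t=1.250: state=(-1.947, -0.065)
t=1.500: state=(-1.917, 0.231)
t=1.750: state=(-1.849, 0.304)
t=2.000: state=(-1.768, 0.338)
t=2.250: state=(-1.680, 0.370)
t=2.500: state=(-1.583, 0.409)
t=2.750: state=(-1.474, 0.460)
t=3.000: state=(-1.351, 0.532)
t=3.250: state=(-1.205, 0.641)
t=3.500: state=(-1.025, 0.819)
t=3.750: state=(-0.784, 1.144)
t=3.940: state=(-0.528, 1.601)
next step: t=3.950: state=(-0.511, 1.633) — y has crossed 1.62
linear interpolation between t=3.940 (1.60112) and t=3.950 (1.63332) → t≈3.946

t = 3.946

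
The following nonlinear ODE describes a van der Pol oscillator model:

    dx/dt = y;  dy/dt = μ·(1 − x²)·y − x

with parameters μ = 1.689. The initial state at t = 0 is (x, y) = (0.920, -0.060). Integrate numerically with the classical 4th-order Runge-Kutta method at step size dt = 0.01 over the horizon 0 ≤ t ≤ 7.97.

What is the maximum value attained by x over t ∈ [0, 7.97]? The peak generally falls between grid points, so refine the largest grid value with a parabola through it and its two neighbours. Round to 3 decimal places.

t=0.000: state=(0.920, -0.060)
step 1 (dt=0.01): k1=(-0.060, -0.936), k2=(-0.065, -0.937), k3=(-0.065, -0.937), k4=(-0.069, -0.937); state += dt/6·(k1+2k2+2k3+k4)
t=0.010: state=(0.919, -0.069)
t=0.020: state=(0.919, -0.079)
t=0.030: state=(0.918, -0.088)
continuing one RK4 step at a time; state shown every 50 steps (Δt=0.5):
t=0.500: state=(0.768, -0.566)
t=1.000: state=(0.304, -1.395)
t=1.500: state=(-0.768, -2.851)
t=2.000: state=(-1.822, -0.784)
t=2.500: state=(-1.857, 0.296)
t=3.000: state=(-1.657, 0.474)
t=3.500: state=(-1.385, 0.630)
t=4.000: state=(-1.002, 0.951)
t=4.500: state=(-0.338, 1.882)
t=5.000: state=(1.063, 3.405)
t=5.500: state=(2.000, 0.322)
t=6.000: state=(1.932, -0.344)
t=6.500: state=(1.729, -0.456)
t=7.000: state=(1.473, -0.580)
t=7.500: state=(1.130, -0.828)
t=7.970: state=(0.624, -1.430)
largest grid value and its neighbours: x(5.610)=2.01701, x(5.620)=2.01704, x(5.630)=2.01688
parabola through these three points peaks at t≈5.617 with x≈2.01705

max x = 2.017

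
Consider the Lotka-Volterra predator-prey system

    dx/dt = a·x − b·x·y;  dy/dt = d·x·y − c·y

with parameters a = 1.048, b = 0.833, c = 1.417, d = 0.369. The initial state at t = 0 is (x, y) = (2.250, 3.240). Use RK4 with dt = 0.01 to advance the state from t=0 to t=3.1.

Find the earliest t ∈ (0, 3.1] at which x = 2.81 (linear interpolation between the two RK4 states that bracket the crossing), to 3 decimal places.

t = 2.851

t=0.000: state=(2.250, 3.240)
step 1 (dt=0.01): k1=(-3.715, -1.901), k2=(-3.666, -1.918), k3=(-3.666, -1.917), k4=(-3.619, -1.933); state += dt/6·(k1+2k2+2k3+k4)
t=0.010: state=(2.213, 3.221)
t=0.020: state=(2.178, 3.201)
t=0.030: state=(2.143, 3.182)
continuing one RK4 step at a time; state shown every 20 steps (Δt=0.2):
t=0.200: state=(1.674, 2.815)
t=0.400: state=(1.341, 2.367)
t=0.600: state=(1.154, 1.954)
t=0.800: state=(1.060, 1.596)
t=1.000: state=(1.028, 1.298)
t=1.200: state=(1.043, 1.055)
t=1.400: state=(1.097, 0.860)
t=1.600: state=(1.188, 0.704)
t=1.800: state=(1.317, 0.582)
t=2.000: state=(1.486, 0.486)
t=2.200: state=(1.701, 0.412)
t=2.400: state=(1.969, 0.355)
t=2.600: state=(2.297, 0.313)
t=2.800: state=(2.696, 0.283)
t=2.850: state=(2.808, 0.277)
next step: t=2.860: state=(2.831, 0.276) — x has crossed 2.81
linear interpolation between t=2.850 (2.80773) and t=2.860 (2.83077) → t≈2.851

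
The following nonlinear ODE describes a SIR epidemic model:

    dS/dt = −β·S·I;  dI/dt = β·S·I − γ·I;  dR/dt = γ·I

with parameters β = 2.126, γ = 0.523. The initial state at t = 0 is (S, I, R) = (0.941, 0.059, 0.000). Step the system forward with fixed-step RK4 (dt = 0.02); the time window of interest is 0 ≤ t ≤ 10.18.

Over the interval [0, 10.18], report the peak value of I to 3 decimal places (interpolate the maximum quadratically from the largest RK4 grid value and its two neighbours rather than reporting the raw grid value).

max I = 0.424

t=0.000: state=(0.941, 0.059, 0.000)
step 1 (dt=0.02): k1=(-0.118, 0.087, 0.031), k2=(-0.120, 0.088, 0.031), k3=(-0.120, 0.088, 0.031), k4=(-0.121, 0.089, 0.032); state += dt/6·(k1+2k2+2k3+k4)
t=0.020: state=(0.939, 0.061, 0.001)
t=0.040: state=(0.936, 0.063, 0.001)
t=0.060: state=(0.934, 0.064, 0.002)
continuing one RK4 step at a time; state shown every 25 steps (Δt=0.5):
t=0.500: state=(0.859, 0.119, 0.022)
t=1.000: state=(0.722, 0.213, 0.065)
t=1.500: state=(0.543, 0.322, 0.135)
t=2.000: state=(0.368, 0.401, 0.231)
t=2.500: state=(0.236, 0.424, 0.340)
t=3.000: state=(0.152, 0.400, 0.448)
t=3.500: state=(0.102, 0.351, 0.547)
t=4.000: state=(0.072, 0.296, 0.631)
t=4.500: state=(0.054, 0.244, 0.702)
t=5.000: state=(0.043, 0.198, 0.760)
t=5.500: state=(0.036, 0.159, 0.806)
t=6.000: state=(0.031, 0.126, 0.843)
t=6.500: state=(0.027, 0.100, 0.873)
t=7.000: state=(0.025, 0.079, 0.896)
t=7.500: state=(0.023, 0.063, 0.914)
t=8.000: state=(0.022, 0.049, 0.929)
t=8.500: state=(0.021, 0.039, 0.941)
t=9.000: state=(0.020, 0.031, 0.950)
t=9.500: state=(0.019, 0.024, 0.957)
t=10.000: state=(0.019, 0.019, 0.962)
t=10.180: state=(0.019, 0.017, 0.964)
largest grid value and its neighbours: I(2.440)=0.42394, I(2.460)=0.42396, I(2.480)=0.42390
parabola through these three points peaks at t≈2.456 with I≈0.42396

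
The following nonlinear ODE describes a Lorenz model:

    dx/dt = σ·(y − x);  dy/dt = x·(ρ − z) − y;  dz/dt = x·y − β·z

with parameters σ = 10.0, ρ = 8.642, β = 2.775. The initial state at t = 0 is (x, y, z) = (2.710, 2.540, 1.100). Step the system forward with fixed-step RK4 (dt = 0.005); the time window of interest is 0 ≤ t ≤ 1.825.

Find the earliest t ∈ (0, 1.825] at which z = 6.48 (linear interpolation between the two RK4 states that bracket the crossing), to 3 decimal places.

t = 0.321

t=0.000: state=(2.710, 2.540, 1.100)
step 1 (dt=0.005): k1=(-1.700, 17.899, 3.831), k2=(-1.210, 17.796, 3.915), k3=(-1.225, 17.805, 3.916), k4=(-0.749, 17.711, 4.002); state += dt/6·(k1+2k2+2k3+k4)
t=0.005: state=(2.704, 2.629, 1.120)
t=0.010: state=(2.702, 2.717, 1.140)
t=0.015: state=(2.705, 2.805, 1.161)
continuing one RK4 step at a time; state shown every 20 steps (Δt=0.1):
t=0.100: state=(3.244, 4.291, 1.712)
t=0.200: state=(4.602, 6.200, 3.118)
t=0.300: state=(6.246, 7.793, 5.775)
t=0.320: state=(6.543, 7.959, 6.444)
next step: t=0.325: state=(6.613, 7.989, 6.616) — z has crossed 6.48
linear interpolation between t=0.320 (6.44447) and t=0.325 (6.61615) → t≈0.321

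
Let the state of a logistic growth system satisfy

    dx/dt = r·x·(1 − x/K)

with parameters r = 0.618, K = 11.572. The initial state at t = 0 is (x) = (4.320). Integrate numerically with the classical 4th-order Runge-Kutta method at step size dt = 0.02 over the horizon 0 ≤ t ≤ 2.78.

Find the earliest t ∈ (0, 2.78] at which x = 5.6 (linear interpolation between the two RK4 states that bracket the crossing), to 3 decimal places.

t=0.000: state=(4.320)
step 1 (dt=0.02): k1=(1.673), k2=(1.676), k3=(1.676), k4=(1.678); state += dt/6·(k1+2k2+2k3+k4)
t=0.020: state=(4.354)
t=0.040: state=(4.387)
t=0.060: state=(4.421)
continuing one RK4 step at a time; state shown every 5 steps (Δt=0.1):
t=0.100: state=(4.489)
t=0.200: state=(4.660)
t=0.300: state=(4.832)
t=0.400: state=(5.007)
t=0.500: state=(5.183)
t=0.600: state=(5.361)
t=0.700: state=(5.539)
t=0.720: state=(5.575)
next step: t=0.740: state=(5.610) — x has crossed 5.6
linear interpolation between t=0.720 (5.57473) and t=0.740 (5.61044) → t≈0.734

t = 0.734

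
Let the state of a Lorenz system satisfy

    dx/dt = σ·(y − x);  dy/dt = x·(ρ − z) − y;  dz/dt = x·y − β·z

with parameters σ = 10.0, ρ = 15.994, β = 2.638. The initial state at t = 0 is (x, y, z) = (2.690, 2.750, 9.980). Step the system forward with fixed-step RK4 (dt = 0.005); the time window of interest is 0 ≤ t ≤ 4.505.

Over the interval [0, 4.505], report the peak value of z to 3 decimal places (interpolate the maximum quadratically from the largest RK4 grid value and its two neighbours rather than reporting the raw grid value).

max z = 20.299

t=0.000: state=(2.690, 2.750, 9.980)
step 1 (dt=0.005): k1=(0.600, 13.428, -18.930), k2=(0.921, 13.530, -18.710), k3=(0.915, 13.534, -18.709), k4=(1.231, 13.640, -18.488); state += dt/6·(k1+2k2+2k3+k4)
t=0.005: state=(2.695, 2.818, 9.886)
t=0.010: state=(2.702, 2.886, 9.795)
t=0.015: state=(2.713, 2.956, 9.706)
continuing one RK4 step at a time; state shown every 40 steps (Δt=0.2):
t=0.200: state=(4.841, 6.845, 8.600)
t=0.400: state=(9.360, 10.631, 16.384)
t=0.600: state=(6.420, 3.561, 19.047)
t=0.800: state=(3.106, 2.721, 12.981)
t=1.000: state=(4.066, 5.322, 9.740)
t=1.200: state=(7.750, 9.714, 13.171)
t=1.400: state=(8.055, 6.110, 19.314)
t=1.600: state=(4.212, 3.147, 15.041)
t=1.800: state=(4.058, 4.816, 11.156)
t=2.000: state=(6.782, 8.497, 12.376)
t=2.200: state=(8.286, 7.437, 18.169)
t=2.400: state=(5.179, 3.857, 16.128)
t=2.600: state=(4.335, 4.738, 12.321)
t=2.800: state=(6.315, 7.696, 12.467)
t=3.000: state=(8.022, 7.784, 17.075)
t=3.200: state=(5.815, 4.558, 16.518)
t=3.400: state=(4.684, 4.846, 13.174)
t=3.600: state=(6.110, 7.202, 12.810)
t=3.800: state=(7.679, 7.716, 16.324)
t=4.000: state=(6.174, 5.112, 16.530)
t=4.200: state=(5.014, 5.028, 13.770)
t=4.400: state=(6.033, 6.892, 13.188)
t=4.505: state=(6.923, 7.664, 14.392)
largest grid value and its neighbours: z(0.515)=20.28691, z(0.520)=20.29802, z(0.525)=20.29601
parabola through these three points peaks at t≈0.522 with z≈20.29881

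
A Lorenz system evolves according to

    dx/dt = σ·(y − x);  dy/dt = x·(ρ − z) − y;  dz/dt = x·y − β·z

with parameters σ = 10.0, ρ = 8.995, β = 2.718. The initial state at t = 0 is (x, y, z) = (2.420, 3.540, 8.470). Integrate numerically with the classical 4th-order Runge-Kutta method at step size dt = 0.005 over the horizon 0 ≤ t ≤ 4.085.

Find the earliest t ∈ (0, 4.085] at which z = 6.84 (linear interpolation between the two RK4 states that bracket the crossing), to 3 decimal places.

t = 0.163

t=0.000: state=(2.420, 3.540, 8.470)
step 1 (dt=0.005): k1=(11.200, -2.270, -14.455), k2=(10.863, -2.161, -14.271), k3=(10.874, -2.163, -14.275), k4=(10.548, -2.054, -14.095); state += dt/6·(k1+2k2+2k3+k4)
t=0.005: state=(2.474, 3.529, 8.399)
t=0.010: state=(2.526, 3.519, 8.329)
t=0.015: state=(2.574, 3.511, 8.261)
t=0.160: state=(3.324, 3.674, 6.859)
next step: t=0.165: state=(3.341, 3.692, 6.827) — z has crossed 6.84
linear interpolation between t=0.160 (6.85904) and t=0.165 (6.82740) → t≈0.163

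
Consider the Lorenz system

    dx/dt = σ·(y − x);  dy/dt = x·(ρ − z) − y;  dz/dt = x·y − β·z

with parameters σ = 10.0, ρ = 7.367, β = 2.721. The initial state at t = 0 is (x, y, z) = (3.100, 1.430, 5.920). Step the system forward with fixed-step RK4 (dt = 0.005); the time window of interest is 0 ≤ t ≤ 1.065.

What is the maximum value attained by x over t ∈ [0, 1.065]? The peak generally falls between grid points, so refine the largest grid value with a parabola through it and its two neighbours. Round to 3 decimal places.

t=0.000: state=(3.100, 1.430, 5.920)
step 1 (dt=0.005): k1=(-16.700, 3.056, -11.675), k2=(-16.206, 3.077, -11.632), k3=(-16.218, 3.078, -11.631), k4=(-15.735, 3.099, -11.587); state += dt/6·(k1+2k2+2k3+k4)
t=0.005: state=(3.019, 1.445, 5.862)
t=0.010: state=(2.943, 1.461, 5.804)
t=0.015: state=(2.871, 1.477, 5.747)
continuing one RK4 step at a time; state shown every 10 steps (Δt=0.05):
t=0.050: state=(2.477, 1.592, 5.361)
t=0.100: state=(2.165, 1.767, 4.859)
t=0.150: state=(2.049, 1.960, 4.423)
t=0.200: state=(2.059, 2.177, 4.059)
t=0.250: state=(2.158, 2.426, 3.769)
t=0.300: state=(2.323, 2.712, 3.558)
t=0.350: state=(2.545, 3.040, 3.433)
t=0.400: state=(2.817, 3.409, 3.401)
t=0.450: state=(3.135, 3.814, 3.471)
t=0.500: state=(3.493, 4.244, 3.655)
t=0.550: state=(3.881, 4.678, 3.961)
t=0.600: state=(4.283, 5.086, 4.392)
t=0.650: state=(4.675, 5.429, 4.939)
t=0.700: state=(5.026, 5.664, 5.574)
t=0.750: state=(5.301, 5.754, 6.249)
t=0.800: state=(5.469, 5.679, 6.900)
t=0.850: state=(5.507, 5.449, 7.455)
t=0.900: state=(5.413, 5.102, 7.857)
t=0.950: state=(5.205, 4.694, 8.074)
t=1.000: state=(4.916, 4.283, 8.108)
t=1.050: state=(4.586, 3.914, 7.985)
t=1.065: state=(4.485, 3.816, 7.923)
largest grid value and its neighbours: x(0.835)=5.50977, x(0.840)=5.51024, x(0.845)=5.50936
parabola through these three points peaks at t≈0.839 with x≈5.51026

max x = 5.510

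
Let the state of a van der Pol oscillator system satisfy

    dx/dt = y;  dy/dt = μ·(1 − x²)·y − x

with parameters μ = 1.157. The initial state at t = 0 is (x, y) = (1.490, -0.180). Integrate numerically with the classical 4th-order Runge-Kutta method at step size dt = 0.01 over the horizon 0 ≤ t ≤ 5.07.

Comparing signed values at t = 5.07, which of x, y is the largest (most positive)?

largest component: y

t=0.000: state=(1.490, -0.180)
step 1 (dt=0.01): k1=(-0.180, -1.236), k2=(-0.186, -1.227), k3=(-0.186, -1.227), k4=(-0.192, -1.218); state += dt/6·(k1+2k2+2k3+k4)
t=0.010: state=(1.488, -0.192)
t=0.020: state=(1.486, -0.204)
t=0.030: state=(1.484, -0.216)
continuing one RK4 step at a time; state shown every 20 steps (Δt=0.2):
t=0.200: state=(1.431, -0.396)
t=0.400: state=(1.334, -0.571)
t=0.600: state=(1.204, -0.733)
t=0.800: state=(1.040, -0.908)
t=1.000: state=(0.838, -1.124)
t=1.200: state=(0.586, -1.409)
t=1.400: state=(0.268, -1.794)
t=1.600: state=(-0.138, -2.269)
t=1.800: state=(-0.636, -2.671)
t=2.000: state=(-1.173, -2.588)
t=2.200: state=(-1.622, -1.803)
t=2.400: state=(-1.882, -0.825)
t=2.600: state=(-1.973, -0.150)
t=2.800: state=(-1.963, 0.211)
t=3.000: state=(-1.900, 0.399)
t=3.200: state=(-1.808, 0.511)
t=3.400: state=(-1.697, 0.596)
t=3.600: state=(-1.570, 0.677)
t=3.800: state=(-1.426, 0.769)
t=4.000: state=(-1.261, 0.884)
t=4.200: state=(-1.070, 1.038)
t=4.400: state=(-0.842, 1.251)
t=4.600: state=(-0.563, 1.554)
t=4.800: state=(-0.213, 1.974)
t=5.000: state=(0.232, 2.479)
t=5.070: state=(0.412, 2.642)
compare at T: x=0.412, y=2.642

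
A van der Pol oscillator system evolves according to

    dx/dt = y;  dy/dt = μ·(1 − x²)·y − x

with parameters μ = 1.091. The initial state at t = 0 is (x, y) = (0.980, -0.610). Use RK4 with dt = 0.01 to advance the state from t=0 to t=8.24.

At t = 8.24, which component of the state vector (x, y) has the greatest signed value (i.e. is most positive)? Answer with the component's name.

t=0.000: state=(0.980, -0.610)
step 1 (dt=0.01): k1=(-0.610, -1.006), k2=(-0.615, -1.008), k3=(-0.615, -1.008), k4=(-0.620, -1.009); state += dt/6·(k1+2k2+2k3+k4)
t=0.010: state=(0.974, -0.620)
t=0.020: state=(0.968, -0.630)
t=0.030: state=(0.961, -0.640)
continuing one RK4 step at a time; state shown every 50 steps (Δt=0.5):
t=0.500: state=(0.537, -1.198)
t=1.000: state=(-0.279, -2.108)
t=1.500: state=(-1.404, -1.915)
t=2.000: state=(-1.886, -0.146)
t=2.500: state=(-1.769, 0.481)
t=3.000: state=(-1.459, 0.749)
t=3.500: state=(-1.005, 1.107)
t=4.000: state=(-0.286, 1.869)
t=4.500: state=(0.918, 2.755)
t=5.000: state=(1.906, 0.846)
t=5.500: state=(1.965, -0.322)
t=6.000: state=(1.722, -0.611)
t=6.500: state=(1.362, -0.842)
t=7.000: state=(0.848, -1.267)
t=7.500: state=(0.009, -2.194)
t=8.000: state=(-1.288, -2.522)
t=8.240: state=(-1.772, -1.431)
compare at T: x=-1.772, y=-1.431

largest component: y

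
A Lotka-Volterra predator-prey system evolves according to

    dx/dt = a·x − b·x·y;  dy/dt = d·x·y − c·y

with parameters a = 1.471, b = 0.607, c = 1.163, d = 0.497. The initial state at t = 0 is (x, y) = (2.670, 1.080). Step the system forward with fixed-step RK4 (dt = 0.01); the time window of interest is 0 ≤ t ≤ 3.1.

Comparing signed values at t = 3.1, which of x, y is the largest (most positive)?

largest component: y

t=0.000: state=(2.670, 1.080)
step 1 (dt=0.01): k1=(2.177, 0.177), k2=(2.185, 0.183), k3=(2.185, 0.183), k4=(2.192, 0.189); state += dt/6·(k1+2k2+2k3+k4)
t=0.010: state=(2.692, 1.082)
t=0.020: state=(2.714, 1.084)
t=0.030: state=(2.736, 1.086)
continuing one RK4 step at a time; state shown every 20 steps (Δt=0.2):
t=0.200: state=(3.133, 1.141)
t=0.400: state=(3.636, 1.266)
t=0.600: state=(4.135, 1.477)
t=0.800: state=(4.554, 1.804)
t=1.000: state=(4.777, 2.278)
t=1.200: state=(4.688, 2.899)
t=1.400: state=(4.244, 3.591)
t=1.600: state=(3.544, 4.196)
t=1.800: state=(2.788, 4.553)
t=2.000: state=(2.140, 4.604)
t=2.200: state=(1.659, 4.400)
t=2.400: state=(1.332, 4.041)
t=2.600: state=(1.123, 3.615)
t=2.800: state=(0.998, 3.182)
t=3.000: state=(0.933, 2.774)
t=3.100: state=(0.919, 2.586)
compare at T: x=0.919, y=2.586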